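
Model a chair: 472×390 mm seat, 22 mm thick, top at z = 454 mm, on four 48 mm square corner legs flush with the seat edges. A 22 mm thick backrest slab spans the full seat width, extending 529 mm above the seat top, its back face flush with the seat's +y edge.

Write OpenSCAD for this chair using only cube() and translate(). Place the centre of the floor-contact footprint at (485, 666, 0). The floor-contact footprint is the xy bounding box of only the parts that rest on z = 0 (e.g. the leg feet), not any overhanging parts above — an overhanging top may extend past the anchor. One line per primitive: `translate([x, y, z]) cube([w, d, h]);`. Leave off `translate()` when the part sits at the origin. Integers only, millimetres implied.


translate([249, 471, 432]) cube([472, 390, 22]);
translate([249, 471, 0]) cube([48, 48, 432]);
translate([673, 471, 0]) cube([48, 48, 432]);
translate([249, 813, 0]) cube([48, 48, 432]);
translate([673, 813, 0]) cube([48, 48, 432]);
translate([249, 839, 454]) cube([472, 22, 529]);


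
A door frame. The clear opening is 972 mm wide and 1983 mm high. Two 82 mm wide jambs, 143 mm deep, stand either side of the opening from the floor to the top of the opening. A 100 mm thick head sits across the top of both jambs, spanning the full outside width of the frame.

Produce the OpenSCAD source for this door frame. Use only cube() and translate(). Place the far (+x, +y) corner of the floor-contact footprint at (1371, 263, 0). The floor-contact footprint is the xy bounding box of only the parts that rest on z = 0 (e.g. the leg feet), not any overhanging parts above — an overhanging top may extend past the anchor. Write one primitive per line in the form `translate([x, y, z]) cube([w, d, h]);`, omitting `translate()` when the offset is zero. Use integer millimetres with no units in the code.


translate([235, 120, 0]) cube([82, 143, 1983]);
translate([1289, 120, 0]) cube([82, 143, 1983]);
translate([235, 120, 1983]) cube([1136, 143, 100]);


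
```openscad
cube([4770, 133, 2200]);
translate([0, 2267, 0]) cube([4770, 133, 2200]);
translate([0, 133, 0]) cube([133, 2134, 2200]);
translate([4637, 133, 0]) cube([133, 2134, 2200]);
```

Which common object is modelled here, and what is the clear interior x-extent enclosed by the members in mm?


A house (or room) frame. The interior width is 4504 mm.

Four 2200 mm walls enclosing a rectangle with no floor or roof — a room or house frame. Outside width is 4770 mm and wall thickness is 133 mm, so the interior width is 4770 − 2 × 133 = 4504 mm.


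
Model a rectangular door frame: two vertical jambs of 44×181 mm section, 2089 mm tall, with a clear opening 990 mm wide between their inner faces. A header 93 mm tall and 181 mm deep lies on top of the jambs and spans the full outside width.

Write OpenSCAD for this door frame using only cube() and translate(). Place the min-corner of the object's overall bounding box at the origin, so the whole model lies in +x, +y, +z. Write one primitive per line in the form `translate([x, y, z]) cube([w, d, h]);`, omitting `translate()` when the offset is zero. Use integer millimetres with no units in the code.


cube([44, 181, 2089]);
translate([1034, 0, 0]) cube([44, 181, 2089]);
translate([0, 0, 2089]) cube([1078, 181, 93]);


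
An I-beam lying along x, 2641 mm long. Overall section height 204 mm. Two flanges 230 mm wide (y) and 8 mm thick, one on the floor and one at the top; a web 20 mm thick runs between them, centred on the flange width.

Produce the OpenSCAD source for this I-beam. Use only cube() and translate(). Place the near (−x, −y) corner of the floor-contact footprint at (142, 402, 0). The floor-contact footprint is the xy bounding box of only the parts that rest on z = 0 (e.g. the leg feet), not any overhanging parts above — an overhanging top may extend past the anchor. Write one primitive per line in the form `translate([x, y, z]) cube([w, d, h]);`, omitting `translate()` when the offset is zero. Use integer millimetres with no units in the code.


translate([142, 402, 0]) cube([2641, 230, 8]);
translate([142, 507, 8]) cube([2641, 20, 188]);
translate([142, 402, 196]) cube([2641, 230, 8]);


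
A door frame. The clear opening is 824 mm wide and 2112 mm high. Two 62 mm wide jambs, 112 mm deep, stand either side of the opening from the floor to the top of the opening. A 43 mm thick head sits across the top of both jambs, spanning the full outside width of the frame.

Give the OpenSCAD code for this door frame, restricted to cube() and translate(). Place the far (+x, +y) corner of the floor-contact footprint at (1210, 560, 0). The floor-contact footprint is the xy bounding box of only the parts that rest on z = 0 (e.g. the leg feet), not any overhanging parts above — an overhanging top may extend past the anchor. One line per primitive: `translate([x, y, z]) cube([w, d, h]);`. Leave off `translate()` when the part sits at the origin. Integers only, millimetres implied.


translate([262, 448, 0]) cube([62, 112, 2112]);
translate([1148, 448, 0]) cube([62, 112, 2112]);
translate([262, 448, 2112]) cube([948, 112, 43]);


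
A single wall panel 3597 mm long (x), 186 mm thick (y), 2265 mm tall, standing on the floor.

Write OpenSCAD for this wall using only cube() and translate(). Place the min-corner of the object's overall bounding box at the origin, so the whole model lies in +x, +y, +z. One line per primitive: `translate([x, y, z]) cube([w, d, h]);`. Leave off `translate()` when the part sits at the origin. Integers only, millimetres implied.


cube([3597, 186, 2265]);


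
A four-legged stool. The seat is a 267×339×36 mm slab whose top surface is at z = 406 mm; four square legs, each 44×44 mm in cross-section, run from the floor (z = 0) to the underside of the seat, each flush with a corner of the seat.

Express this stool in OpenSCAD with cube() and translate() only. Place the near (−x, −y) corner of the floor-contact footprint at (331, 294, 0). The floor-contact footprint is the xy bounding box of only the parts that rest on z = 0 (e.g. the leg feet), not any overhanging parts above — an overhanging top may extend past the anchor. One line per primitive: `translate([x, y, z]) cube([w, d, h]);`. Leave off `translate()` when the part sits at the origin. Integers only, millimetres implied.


// leg_h = 406 - 36 = 370
translate([331, 294, 370]) cube([267, 339, 36]);
translate([331, 294, 0]) cube([44, 44, 370]);
translate([554, 294, 0]) cube([44, 44, 370]);
translate([331, 589, 0]) cube([44, 44, 370]);
translate([554, 589, 0]) cube([44, 44, 370]);


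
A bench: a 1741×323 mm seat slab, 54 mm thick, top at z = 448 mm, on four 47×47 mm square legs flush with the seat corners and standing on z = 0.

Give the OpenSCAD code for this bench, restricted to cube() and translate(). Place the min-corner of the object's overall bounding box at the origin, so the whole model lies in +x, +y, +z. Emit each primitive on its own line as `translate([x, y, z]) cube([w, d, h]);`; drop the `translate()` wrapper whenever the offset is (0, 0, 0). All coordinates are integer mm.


translate([0, 0, 394]) cube([1741, 323, 54]);
cube([47, 47, 394]);
translate([0, 276, 0]) cube([47, 47, 394]);
translate([1694, 0, 0]) cube([47, 47, 394]);
translate([1694, 276, 0]) cube([47, 47, 394]);


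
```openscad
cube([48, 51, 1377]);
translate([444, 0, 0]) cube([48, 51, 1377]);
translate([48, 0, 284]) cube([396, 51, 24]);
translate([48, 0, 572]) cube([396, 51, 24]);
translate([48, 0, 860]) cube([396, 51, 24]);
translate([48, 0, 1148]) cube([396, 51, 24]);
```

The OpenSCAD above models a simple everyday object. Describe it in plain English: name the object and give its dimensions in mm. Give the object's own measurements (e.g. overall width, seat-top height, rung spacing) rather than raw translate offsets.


A straight ladder. Two 48×51 mm vertical rails, 1377 mm tall, stand 492 mm apart (outside-to-outside) with their front faces coplanar on the −y side. 4 rungs, each 51 mm deep and 24 mm tall, span between the inner faces of the rails, front faces flush with the rails. The lowest rung's underside is at z = 284 mm and rungs are spaced 288 mm apart (underside to underside).


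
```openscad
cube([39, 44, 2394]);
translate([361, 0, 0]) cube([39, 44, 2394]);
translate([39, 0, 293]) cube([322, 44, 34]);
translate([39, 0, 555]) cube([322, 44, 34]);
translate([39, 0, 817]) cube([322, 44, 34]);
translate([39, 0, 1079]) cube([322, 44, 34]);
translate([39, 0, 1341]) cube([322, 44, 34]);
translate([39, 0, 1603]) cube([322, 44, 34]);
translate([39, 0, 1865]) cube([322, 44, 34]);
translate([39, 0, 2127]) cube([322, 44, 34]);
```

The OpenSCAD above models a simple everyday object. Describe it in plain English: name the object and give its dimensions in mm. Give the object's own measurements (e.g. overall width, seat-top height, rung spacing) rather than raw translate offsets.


A straight ladder. Two 39×44 mm vertical rails, 2394 mm tall, stand 400 mm apart (outside-to-outside) with their front faces coplanar on the −y side. 8 rungs, each 44 mm deep and 34 mm tall, span between the inner faces of the rails, front faces flush with the rails. The lowest rung's underside is at z = 293 mm and rungs are spaced 262 mm apart (underside to underside).


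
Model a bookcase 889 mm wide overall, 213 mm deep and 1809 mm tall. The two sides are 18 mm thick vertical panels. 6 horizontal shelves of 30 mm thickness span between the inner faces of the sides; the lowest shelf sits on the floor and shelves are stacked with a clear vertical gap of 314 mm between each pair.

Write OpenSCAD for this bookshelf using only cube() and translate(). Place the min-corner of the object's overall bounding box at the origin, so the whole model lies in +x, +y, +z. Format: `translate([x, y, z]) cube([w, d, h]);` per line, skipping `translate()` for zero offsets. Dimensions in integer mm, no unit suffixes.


cube([18, 213, 1809]);
translate([871, 0, 0]) cube([18, 213, 1809]);
translate([18, 0, 0]) cube([853, 213, 30]);
translate([18, 0, 344]) cube([853, 213, 30]);
translate([18, 0, 688]) cube([853, 213, 30]);
translate([18, 0, 1032]) cube([853, 213, 30]);
translate([18, 0, 1376]) cube([853, 213, 30]);
translate([18, 0, 1720]) cube([853, 213, 30]);


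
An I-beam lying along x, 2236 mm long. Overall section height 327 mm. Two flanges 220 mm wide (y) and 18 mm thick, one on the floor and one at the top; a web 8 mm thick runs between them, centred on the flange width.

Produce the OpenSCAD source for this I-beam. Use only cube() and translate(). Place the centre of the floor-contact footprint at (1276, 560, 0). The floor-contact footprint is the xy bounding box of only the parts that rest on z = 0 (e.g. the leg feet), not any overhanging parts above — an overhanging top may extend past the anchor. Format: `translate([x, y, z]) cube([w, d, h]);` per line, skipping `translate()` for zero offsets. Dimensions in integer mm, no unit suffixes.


translate([158, 450, 0]) cube([2236, 220, 18]);
translate([158, 556, 18]) cube([2236, 8, 291]);
translate([158, 450, 309]) cube([2236, 220, 18]);


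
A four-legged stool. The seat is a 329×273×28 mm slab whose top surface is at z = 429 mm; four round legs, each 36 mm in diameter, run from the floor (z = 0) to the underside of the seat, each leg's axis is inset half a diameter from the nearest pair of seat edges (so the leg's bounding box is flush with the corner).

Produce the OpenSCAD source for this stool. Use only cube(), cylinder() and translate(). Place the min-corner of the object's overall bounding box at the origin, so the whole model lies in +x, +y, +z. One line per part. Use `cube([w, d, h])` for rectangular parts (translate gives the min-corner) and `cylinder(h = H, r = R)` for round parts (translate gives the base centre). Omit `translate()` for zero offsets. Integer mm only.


translate([0, 0, 401]) cube([329, 273, 28]);
translate([18, 18, 0]) cylinder(h = 401, r = 18);
translate([311, 18, 0]) cylinder(h = 401, r = 18);
translate([18, 255, 0]) cylinder(h = 401, r = 18);
translate([311, 255, 0]) cylinder(h = 401, r = 18);


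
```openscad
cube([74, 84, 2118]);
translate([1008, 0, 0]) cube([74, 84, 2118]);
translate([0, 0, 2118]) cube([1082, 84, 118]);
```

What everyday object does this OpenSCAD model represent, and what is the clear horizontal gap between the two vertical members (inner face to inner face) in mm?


A door frame. The clear opening width is 934 mm.

Two 2118 mm tall posts with a header on top — a door frame. The left jamb is 74 mm wide at x = 0; the right jamb starts at x = 1008. The clear opening is 1008 − 74 = 934 mm.


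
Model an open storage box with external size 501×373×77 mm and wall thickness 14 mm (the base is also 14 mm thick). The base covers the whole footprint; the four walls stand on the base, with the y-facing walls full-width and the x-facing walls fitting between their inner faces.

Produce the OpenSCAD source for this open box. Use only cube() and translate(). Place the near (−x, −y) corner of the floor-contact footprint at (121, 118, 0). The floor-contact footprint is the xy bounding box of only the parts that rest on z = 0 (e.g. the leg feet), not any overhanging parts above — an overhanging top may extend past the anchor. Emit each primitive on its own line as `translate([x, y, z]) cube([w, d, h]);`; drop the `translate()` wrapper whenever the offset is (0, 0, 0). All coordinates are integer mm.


translate([121, 118, 0]) cube([501, 373, 14]);
translate([121, 118, 14]) cube([501, 14, 63]);
translate([121, 477, 14]) cube([501, 14, 63]);
translate([121, 132, 14]) cube([14, 345, 63]);
translate([608, 132, 14]) cube([14, 345, 63]);


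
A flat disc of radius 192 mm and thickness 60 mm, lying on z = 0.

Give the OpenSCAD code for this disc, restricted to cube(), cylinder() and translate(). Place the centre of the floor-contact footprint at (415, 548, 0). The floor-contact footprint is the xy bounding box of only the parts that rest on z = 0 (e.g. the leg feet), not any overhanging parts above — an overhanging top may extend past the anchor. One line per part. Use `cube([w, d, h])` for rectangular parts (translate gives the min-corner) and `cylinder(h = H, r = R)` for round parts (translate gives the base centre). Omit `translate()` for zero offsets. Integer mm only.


translate([415, 548, 0]) cylinder(h = 60, r = 192);


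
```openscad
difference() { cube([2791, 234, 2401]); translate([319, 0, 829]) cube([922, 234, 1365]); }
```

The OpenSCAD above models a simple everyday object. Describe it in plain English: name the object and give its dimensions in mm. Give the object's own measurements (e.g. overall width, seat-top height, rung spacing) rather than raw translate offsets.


A wall 2791 mm long (x), 234 mm thick (y), 2401 mm tall, with a rectangular window opening cut through it. The opening is 922 mm wide and 1365 mm tall; its sill is at z = 829 mm and its near (−x) edge is 319 mm from the wall's −x end. The opening passes through the full wall thickness.


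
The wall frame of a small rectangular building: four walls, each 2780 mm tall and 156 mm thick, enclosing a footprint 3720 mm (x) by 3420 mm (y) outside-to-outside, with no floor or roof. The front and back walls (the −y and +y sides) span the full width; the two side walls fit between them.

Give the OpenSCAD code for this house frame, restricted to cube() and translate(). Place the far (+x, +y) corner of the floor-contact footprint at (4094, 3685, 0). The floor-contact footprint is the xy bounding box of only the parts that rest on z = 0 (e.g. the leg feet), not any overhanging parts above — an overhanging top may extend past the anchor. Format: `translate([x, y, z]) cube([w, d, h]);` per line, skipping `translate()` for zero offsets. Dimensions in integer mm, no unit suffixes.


translate([374, 265, 0]) cube([3720, 156, 2780]);
translate([374, 3529, 0]) cube([3720, 156, 2780]);
translate([374, 421, 0]) cube([156, 3108, 2780]);
translate([3938, 421, 0]) cube([156, 3108, 2780]);


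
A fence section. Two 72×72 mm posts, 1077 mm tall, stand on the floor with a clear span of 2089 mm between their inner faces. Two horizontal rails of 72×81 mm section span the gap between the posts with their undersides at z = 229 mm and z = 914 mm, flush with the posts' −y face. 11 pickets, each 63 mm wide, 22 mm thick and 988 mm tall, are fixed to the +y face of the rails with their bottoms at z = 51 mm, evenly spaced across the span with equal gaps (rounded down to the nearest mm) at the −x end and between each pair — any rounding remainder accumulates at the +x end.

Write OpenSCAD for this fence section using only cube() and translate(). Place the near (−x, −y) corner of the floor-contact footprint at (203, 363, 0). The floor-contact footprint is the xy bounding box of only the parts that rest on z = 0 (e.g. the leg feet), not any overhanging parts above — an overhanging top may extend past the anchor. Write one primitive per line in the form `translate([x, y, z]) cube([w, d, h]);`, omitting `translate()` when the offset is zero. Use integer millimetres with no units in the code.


translate([203, 363, 0]) cube([72, 72, 1077]);
translate([2364, 363, 0]) cube([72, 72, 1077]);
translate([275, 363, 229]) cube([2089, 72, 81]);
translate([275, 363, 914]) cube([2089, 72, 81]);
translate([391, 435, 51]) cube([63, 22, 988]);
translate([570, 435, 51]) cube([63, 22, 988]);
translate([749, 435, 51]) cube([63, 22, 988]);
translate([928, 435, 51]) cube([63, 22, 988]);
translate([1107, 435, 51]) cube([63, 22, 988]);
translate([1286, 435, 51]) cube([63, 22, 988]);
translate([1465, 435, 51]) cube([63, 22, 988]);
translate([1644, 435, 51]) cube([63, 22, 988]);
translate([1823, 435, 51]) cube([63, 22, 988]);
translate([2002, 435, 51]) cube([63, 22, 988]);
translate([2181, 435, 51]) cube([63, 22, 988]);


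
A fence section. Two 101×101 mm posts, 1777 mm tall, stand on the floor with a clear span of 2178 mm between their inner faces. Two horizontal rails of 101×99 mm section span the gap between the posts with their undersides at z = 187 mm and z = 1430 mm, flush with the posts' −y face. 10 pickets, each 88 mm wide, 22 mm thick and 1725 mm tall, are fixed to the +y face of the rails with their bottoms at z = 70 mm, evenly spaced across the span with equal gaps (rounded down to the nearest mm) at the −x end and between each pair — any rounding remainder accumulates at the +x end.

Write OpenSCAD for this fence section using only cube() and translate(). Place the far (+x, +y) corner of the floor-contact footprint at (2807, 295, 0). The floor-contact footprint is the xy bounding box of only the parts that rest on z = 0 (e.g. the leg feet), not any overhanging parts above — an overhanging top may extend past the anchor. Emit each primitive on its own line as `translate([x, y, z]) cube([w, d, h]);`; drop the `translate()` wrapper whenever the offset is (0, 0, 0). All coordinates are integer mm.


translate([427, 194, 0]) cube([101, 101, 1777]);
translate([2706, 194, 0]) cube([101, 101, 1777]);
translate([528, 194, 187]) cube([2178, 101, 99]);
translate([528, 194, 1430]) cube([2178, 101, 99]);
translate([646, 295, 70]) cube([88, 22, 1725]);
translate([852, 295, 70]) cube([88, 22, 1725]);
translate([1058, 295, 70]) cube([88, 22, 1725]);
translate([1264, 295, 70]) cube([88, 22, 1725]);
translate([1470, 295, 70]) cube([88, 22, 1725]);
translate([1676, 295, 70]) cube([88, 22, 1725]);
translate([1882, 295, 70]) cube([88, 22, 1725]);
translate([2088, 295, 70]) cube([88, 22, 1725]);
translate([2294, 295, 70]) cube([88, 22, 1725]);
translate([2500, 295, 70]) cube([88, 22, 1725]);


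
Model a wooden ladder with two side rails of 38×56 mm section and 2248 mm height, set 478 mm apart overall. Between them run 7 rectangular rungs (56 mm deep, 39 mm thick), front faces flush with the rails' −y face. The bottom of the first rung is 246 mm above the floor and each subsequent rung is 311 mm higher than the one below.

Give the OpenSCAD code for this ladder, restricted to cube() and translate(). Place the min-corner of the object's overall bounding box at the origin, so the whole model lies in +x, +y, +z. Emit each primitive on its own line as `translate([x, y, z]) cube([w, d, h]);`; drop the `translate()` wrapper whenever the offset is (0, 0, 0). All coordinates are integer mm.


cube([38, 56, 2248]);
translate([440, 0, 0]) cube([38, 56, 2248]);
translate([38, 0, 246]) cube([402, 56, 39]);
translate([38, 0, 557]) cube([402, 56, 39]);
translate([38, 0, 868]) cube([402, 56, 39]);
translate([38, 0, 1179]) cube([402, 56, 39]);
translate([38, 0, 1490]) cube([402, 56, 39]);
translate([38, 0, 1801]) cube([402, 56, 39]);
translate([38, 0, 2112]) cube([402, 56, 39]);


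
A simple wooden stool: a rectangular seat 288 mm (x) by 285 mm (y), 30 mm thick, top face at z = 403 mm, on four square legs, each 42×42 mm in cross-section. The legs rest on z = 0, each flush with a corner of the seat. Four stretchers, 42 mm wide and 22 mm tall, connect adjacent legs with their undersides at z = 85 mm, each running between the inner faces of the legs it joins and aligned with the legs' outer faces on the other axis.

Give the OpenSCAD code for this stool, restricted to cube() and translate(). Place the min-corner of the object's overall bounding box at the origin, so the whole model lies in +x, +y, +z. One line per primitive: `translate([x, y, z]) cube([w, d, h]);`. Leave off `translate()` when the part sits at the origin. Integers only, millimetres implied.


// leg_h = 403 - 30 = 373
// stretcher span = 288 - 2*42 = 204
translate([0, 0, 373]) cube([288, 285, 30]);
cube([42, 42, 373]);
translate([246, 0, 0]) cube([42, 42, 373]);
translate([0, 243, 0]) cube([42, 42, 373]);
translate([246, 243, 0]) cube([42, 42, 373]);
translate([42, 0, 85]) cube([204, 42, 22]);
translate([42, 243, 85]) cube([204, 42, 22]);
translate([0, 42, 85]) cube([42, 201, 22]);
translate([246, 42, 85]) cube([42, 201, 22]);


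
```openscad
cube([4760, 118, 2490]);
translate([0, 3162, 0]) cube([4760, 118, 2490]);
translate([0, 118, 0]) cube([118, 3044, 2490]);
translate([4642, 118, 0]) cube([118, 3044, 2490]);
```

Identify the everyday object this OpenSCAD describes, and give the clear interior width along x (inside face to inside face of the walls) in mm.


A house (or room) frame. The interior width is 4524 mm.

Four 2490 mm walls enclosing a rectangle with no floor or roof — a room or house frame. Outside width is 4760 mm and wall thickness is 118 mm, so the interior width is 4760 − 2 × 118 = 4524 mm.


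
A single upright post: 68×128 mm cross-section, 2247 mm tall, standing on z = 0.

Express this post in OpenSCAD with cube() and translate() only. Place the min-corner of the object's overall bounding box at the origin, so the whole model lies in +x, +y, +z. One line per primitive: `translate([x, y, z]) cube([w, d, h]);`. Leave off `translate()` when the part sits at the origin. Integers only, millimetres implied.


cube([68, 128, 2247]);


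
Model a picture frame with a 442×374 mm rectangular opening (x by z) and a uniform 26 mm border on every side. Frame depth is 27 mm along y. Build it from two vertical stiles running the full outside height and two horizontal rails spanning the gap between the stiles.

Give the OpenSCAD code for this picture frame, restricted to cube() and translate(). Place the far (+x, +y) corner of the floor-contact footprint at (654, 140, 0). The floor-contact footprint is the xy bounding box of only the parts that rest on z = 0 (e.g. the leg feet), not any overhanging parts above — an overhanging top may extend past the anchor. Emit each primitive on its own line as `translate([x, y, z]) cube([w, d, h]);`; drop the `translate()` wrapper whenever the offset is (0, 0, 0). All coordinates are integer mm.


translate([160, 113, 0]) cube([26, 27, 426]);
translate([628, 113, 0]) cube([26, 27, 426]);
translate([186, 113, 0]) cube([442, 27, 26]);
translate([186, 113, 400]) cube([442, 27, 26]);


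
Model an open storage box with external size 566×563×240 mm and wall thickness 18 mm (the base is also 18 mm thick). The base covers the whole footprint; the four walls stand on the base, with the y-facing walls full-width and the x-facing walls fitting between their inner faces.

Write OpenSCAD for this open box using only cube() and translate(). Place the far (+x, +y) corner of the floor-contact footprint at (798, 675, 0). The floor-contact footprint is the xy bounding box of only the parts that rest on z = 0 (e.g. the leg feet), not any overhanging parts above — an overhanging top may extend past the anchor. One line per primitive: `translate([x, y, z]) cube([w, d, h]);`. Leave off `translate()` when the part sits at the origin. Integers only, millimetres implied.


translate([232, 112, 0]) cube([566, 563, 18]);
translate([232, 112, 18]) cube([566, 18, 222]);
translate([232, 657, 18]) cube([566, 18, 222]);
translate([232, 130, 18]) cube([18, 527, 222]);
translate([780, 130, 18]) cube([18, 527, 222]);


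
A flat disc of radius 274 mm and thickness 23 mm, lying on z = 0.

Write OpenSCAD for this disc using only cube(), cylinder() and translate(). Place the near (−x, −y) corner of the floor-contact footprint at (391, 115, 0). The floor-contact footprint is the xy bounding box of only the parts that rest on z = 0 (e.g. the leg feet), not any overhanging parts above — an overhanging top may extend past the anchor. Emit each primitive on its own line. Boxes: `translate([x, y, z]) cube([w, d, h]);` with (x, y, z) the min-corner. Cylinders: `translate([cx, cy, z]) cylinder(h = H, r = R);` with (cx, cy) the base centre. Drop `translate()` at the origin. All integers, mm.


translate([665, 389, 0]) cylinder(h = 23, r = 274);


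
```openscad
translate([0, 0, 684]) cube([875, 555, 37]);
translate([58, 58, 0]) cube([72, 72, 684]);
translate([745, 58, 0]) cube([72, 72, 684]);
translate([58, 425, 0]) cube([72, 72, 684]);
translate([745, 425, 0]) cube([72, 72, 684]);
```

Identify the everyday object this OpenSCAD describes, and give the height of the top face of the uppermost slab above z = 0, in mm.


A table. The table height is 721 mm.

A 875×555×37 slab sits at z = 684 on four 72 mm square posts — a table. The top surface is at 684 + 37 = 721 mm.


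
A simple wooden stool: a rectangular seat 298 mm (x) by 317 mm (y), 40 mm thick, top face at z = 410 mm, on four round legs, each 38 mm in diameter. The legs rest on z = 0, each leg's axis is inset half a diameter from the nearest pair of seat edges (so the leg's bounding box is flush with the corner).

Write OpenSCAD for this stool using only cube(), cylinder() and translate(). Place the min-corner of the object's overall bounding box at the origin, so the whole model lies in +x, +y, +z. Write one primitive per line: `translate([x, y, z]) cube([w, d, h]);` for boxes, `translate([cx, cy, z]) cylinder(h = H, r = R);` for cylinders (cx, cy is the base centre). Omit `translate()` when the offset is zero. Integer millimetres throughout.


translate([0, 0, 370]) cube([298, 317, 40]);
translate([19, 19, 0]) cylinder(h = 370, r = 19);
translate([279, 19, 0]) cylinder(h = 370, r = 19);
translate([19, 298, 0]) cylinder(h = 370, r = 19);
translate([279, 298, 0]) cylinder(h = 370, r = 19);


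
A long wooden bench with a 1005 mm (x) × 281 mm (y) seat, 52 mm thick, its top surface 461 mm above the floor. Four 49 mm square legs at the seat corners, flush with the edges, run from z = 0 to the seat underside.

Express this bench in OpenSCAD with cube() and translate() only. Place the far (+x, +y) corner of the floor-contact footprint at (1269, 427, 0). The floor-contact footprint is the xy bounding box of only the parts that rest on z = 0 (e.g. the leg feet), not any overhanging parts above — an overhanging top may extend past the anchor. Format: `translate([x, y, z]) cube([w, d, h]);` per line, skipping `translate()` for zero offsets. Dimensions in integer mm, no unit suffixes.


// leg_h = 461 − 52 = 409
translate([264, 146, 409]) cube([1005, 281, 52]);
translate([264, 146, 0]) cube([49, 49, 409]);
translate([264, 378, 0]) cube([49, 49, 409]);
translate([1220, 146, 0]) cube([49, 49, 409]);
translate([1220, 378, 0]) cube([49, 49, 409]);


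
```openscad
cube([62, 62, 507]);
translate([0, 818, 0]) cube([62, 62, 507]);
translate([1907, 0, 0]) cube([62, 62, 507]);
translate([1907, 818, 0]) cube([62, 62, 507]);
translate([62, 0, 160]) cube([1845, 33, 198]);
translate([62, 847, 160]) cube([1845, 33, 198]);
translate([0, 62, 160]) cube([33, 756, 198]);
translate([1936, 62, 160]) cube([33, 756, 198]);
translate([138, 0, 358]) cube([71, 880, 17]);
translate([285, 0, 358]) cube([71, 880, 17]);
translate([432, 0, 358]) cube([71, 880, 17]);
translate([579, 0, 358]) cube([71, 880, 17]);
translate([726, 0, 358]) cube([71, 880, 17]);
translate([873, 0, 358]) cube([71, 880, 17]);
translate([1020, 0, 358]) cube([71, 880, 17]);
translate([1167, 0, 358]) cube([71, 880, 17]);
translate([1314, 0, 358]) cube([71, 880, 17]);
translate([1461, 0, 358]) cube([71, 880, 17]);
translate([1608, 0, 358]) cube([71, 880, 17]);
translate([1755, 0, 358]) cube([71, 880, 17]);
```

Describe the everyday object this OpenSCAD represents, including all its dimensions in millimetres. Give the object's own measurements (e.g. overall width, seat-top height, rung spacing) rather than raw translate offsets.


A bed frame 1969 mm long (x) by 880 mm wide (y). Four 62×62 mm corner posts, 507 mm tall, at the corners of the footprint. Four rails of 33 mm thickness and 198 mm height run between adjacent posts with their undersides at z = 160 mm, their outer faces flush with the outside of the frame (the two x-running rails run between the posts' inner faces; the two y-running rails run between the posts' inner faces). 12 slats, each 71 mm wide (x) and 17 mm thick, lie across the top of the two x-running rails, running the full 880 mm width of the frame in y; along x they sit between the end posts with a 76 mm gap after the −x posts and between neighbouring slats, leaving 81 mm before the +x posts.


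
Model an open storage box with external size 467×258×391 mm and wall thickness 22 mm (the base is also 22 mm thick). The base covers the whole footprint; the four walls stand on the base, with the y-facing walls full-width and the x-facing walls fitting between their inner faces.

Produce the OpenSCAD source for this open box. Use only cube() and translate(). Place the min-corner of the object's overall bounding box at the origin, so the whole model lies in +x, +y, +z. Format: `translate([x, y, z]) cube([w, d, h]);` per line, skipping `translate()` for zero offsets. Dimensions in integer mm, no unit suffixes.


cube([467, 258, 22]);
translate([0, 0, 22]) cube([467, 22, 369]);
translate([0, 236, 22]) cube([467, 22, 369]);
translate([0, 22, 22]) cube([22, 214, 369]);
translate([445, 22, 22]) cube([22, 214, 369]);


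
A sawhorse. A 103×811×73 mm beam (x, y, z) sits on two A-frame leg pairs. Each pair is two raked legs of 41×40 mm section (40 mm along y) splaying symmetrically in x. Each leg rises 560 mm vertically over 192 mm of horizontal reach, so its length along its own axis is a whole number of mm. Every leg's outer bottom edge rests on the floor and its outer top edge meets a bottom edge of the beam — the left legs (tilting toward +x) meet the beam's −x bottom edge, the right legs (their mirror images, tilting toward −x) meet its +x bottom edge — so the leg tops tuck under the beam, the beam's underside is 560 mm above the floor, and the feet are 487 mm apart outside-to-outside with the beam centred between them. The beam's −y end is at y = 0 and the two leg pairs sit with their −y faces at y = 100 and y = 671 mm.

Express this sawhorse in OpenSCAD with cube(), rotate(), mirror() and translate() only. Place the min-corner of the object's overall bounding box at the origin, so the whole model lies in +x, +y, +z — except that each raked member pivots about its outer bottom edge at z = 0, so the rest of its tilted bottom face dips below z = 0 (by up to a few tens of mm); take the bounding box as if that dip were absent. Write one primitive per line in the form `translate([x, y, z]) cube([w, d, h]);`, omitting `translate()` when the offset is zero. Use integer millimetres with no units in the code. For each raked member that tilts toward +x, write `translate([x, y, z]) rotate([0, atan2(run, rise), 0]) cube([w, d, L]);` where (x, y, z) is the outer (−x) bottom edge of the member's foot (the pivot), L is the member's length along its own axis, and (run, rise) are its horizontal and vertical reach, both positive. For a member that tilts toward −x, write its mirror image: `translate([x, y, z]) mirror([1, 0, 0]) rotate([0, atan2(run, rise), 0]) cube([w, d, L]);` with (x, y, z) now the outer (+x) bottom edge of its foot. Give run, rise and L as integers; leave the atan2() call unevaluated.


translate([192, 0, 560]) cube([103, 811, 73]);
translate([0, 100, 0]) rotate([0, atan2(192, 560), 0]) cube([41, 40, 592]);
translate([487, 100, 0]) mirror([1, 0, 0]) rotate([0, atan2(192, 560), 0]) cube([41, 40, 592]);
translate([0, 671, 0]) rotate([0, atan2(192, 560), 0]) cube([41, 40, 592]);
translate([487, 671, 0]) mirror([1, 0, 0]) rotate([0, atan2(192, 560), 0]) cube([41, 40, 592]);


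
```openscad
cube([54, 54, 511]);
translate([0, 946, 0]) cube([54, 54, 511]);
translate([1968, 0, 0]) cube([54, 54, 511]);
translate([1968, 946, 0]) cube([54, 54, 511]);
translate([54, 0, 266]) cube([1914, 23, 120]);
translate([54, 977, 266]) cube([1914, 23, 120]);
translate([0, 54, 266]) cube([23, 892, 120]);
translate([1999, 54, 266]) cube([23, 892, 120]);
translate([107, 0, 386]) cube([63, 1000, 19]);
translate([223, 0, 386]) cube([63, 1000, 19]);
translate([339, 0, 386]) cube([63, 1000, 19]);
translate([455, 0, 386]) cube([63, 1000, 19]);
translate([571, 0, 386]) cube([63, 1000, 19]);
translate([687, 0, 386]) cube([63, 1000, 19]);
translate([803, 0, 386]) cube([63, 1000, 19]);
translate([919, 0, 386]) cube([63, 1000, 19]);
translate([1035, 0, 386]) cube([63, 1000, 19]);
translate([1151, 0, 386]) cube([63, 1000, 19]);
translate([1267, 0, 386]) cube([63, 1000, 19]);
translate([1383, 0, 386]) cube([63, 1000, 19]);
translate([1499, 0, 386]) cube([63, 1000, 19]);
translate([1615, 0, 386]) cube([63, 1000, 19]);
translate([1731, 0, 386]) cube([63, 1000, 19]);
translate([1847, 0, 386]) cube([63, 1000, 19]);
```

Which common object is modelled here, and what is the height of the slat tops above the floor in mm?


A bed frame. The slat-top height is 405 mm.

Four posts, four rails, and a row of slats — a bed frame. Slats sit on the rails at z = 266 + 120 = 386; with slat thickness 19, the top is 405 mm.


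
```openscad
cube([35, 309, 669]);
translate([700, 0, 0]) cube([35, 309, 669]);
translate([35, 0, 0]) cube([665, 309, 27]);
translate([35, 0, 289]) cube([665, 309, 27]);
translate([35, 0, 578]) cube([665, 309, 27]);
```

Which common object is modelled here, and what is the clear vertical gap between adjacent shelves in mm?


A bookshelf. The clear shelf gap is 262 mm.

Two tall side panels with 3 horizontal boards between them — a bookshelf. The first two shelf undersides are at z = 0 and z = 289; with shelf thickness 27, the clear gap is 289 − 0 − 27 = 262 mm.


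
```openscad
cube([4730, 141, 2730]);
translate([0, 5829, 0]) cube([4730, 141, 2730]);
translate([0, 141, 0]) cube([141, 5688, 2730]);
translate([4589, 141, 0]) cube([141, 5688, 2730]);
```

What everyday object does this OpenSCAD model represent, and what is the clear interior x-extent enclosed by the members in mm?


A house (or room) frame. The interior width is 4448 mm.

Four 2730 mm walls enclosing a rectangle with no floor or roof — a room or house frame. Outside width is 4730 mm and wall thickness is 141 mm, so the interior width is 4730 − 2 × 141 = 4448 mm.


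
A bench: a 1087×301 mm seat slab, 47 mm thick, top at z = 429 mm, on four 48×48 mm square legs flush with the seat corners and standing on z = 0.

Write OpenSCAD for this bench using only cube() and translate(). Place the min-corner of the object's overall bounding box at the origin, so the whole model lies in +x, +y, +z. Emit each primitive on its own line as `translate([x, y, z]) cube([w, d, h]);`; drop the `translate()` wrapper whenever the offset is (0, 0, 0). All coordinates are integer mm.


translate([0, 0, 382]) cube([1087, 301, 47]);
cube([48, 48, 382]);
translate([0, 253, 0]) cube([48, 48, 382]);
translate([1039, 0, 0]) cube([48, 48, 382]);
translate([1039, 253, 0]) cube([48, 48, 382]);


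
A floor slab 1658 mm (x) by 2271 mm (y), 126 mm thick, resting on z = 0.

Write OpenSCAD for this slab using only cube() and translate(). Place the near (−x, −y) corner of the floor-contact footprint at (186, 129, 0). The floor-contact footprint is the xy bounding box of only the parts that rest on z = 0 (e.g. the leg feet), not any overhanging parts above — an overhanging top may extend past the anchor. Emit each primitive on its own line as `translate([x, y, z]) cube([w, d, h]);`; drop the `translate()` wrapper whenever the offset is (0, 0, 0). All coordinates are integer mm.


translate([186, 129, 0]) cube([1658, 2271, 126]);


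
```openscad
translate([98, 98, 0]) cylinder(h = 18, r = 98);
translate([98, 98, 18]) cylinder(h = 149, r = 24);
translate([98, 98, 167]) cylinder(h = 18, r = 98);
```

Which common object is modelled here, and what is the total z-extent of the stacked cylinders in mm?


A spool. The overall height is 185 mm.

Three coaxial cylinders, large–small–large — a spool. Two 18 mm flanges and a 149 mm core give 18 + 149 + 18 = 185 mm.


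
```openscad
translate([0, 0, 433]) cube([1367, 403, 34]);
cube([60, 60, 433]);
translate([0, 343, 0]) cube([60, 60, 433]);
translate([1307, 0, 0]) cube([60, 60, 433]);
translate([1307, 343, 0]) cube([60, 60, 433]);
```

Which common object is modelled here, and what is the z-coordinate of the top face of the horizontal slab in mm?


A bench. The seat-top height is 467 mm.

A long slab on four corner posts — a bench. The slab sits at z = 433 with thickness 34, so the top is 433 + 34 = 467 mm.


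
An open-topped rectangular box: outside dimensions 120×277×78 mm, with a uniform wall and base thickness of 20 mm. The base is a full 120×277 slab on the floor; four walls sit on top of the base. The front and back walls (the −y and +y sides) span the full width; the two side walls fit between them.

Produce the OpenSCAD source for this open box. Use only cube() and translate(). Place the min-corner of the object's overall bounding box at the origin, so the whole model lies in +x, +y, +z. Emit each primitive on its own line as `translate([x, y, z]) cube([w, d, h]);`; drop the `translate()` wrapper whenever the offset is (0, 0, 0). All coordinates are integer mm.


cube([120, 277, 20]);
translate([0, 0, 20]) cube([120, 20, 58]);
translate([0, 257, 20]) cube([120, 20, 58]);
translate([0, 20, 20]) cube([20, 237, 58]);
translate([100, 20, 20]) cube([20, 237, 58]);


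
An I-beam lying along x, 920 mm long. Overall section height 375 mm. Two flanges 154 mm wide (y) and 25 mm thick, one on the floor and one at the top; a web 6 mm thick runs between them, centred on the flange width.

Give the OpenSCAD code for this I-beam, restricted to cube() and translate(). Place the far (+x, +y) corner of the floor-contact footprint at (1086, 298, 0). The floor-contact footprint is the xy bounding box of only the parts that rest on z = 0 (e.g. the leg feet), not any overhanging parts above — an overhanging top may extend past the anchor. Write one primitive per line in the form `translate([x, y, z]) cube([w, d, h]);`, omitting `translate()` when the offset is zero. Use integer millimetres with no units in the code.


translate([166, 144, 0]) cube([920, 154, 25]);
translate([166, 218, 25]) cube([920, 6, 325]);
translate([166, 144, 350]) cube([920, 154, 25]);


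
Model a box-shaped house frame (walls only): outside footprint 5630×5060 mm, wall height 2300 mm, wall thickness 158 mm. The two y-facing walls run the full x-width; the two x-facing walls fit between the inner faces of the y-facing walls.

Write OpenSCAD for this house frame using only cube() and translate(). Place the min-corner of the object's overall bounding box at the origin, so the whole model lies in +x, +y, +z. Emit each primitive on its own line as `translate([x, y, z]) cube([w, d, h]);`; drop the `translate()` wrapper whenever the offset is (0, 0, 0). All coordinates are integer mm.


cube([5630, 158, 2300]);
translate([0, 4902, 0]) cube([5630, 158, 2300]);
translate([0, 158, 0]) cube([158, 4744, 2300]);
translate([5472, 158, 0]) cube([158, 4744, 2300]);
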